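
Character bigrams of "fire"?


Word: "fire" (length 4)
Number of bigrams = 4 - 2 + 1 = 3
  Position 0: "fi"
  Position 1: "ir"
  Position 2: "re"
Bigrams = "fi", "ir", "re"


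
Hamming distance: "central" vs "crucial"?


Comparing character by character (same length = 7):
  Pos 0: 'c' vs 'c' =
  Pos 1: 'e' vs 'r' !=
  Pos 2: 'n' vs 'u' !=
  Pos 3: 't' vs 'c' !=
  Pos 4: 'r' vs 'i' !=
  Pos 5: 'a' vs 'a' =
  Pos 6: 'l' vs 'l' =
Hamming distance = 4


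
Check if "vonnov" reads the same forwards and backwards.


Word: "vonnov"
Reversed: "vonnov"
Forward == Backward? vonnov == vonnov
Palindrome = Yes


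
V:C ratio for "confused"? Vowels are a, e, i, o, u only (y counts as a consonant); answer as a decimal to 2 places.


Word: "confused"
Vowels (a,e,i,o,u): 3
Consonants: 5
Ratio = 3/5
= 0.60


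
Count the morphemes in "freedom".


Word: "freedom"
Morphemes: free / -dom
Each morpheme carries meaning
= 2 morphemes


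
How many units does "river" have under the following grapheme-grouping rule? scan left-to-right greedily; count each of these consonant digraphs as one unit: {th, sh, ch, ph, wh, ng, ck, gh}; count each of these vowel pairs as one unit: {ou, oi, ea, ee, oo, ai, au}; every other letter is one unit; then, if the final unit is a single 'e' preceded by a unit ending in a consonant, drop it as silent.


Word: "river" (5 letters)
Left-to-right scan:
  [1] 'r' (letter)
  [2] 'i' (letter)
  [3] 'v' (letter)
  [4] 'e' (letter)
  [5] 'r' (letter)
Units from scan: 5
Sound units = 5 units


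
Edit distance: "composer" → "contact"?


Word 1: "composer" (length 8)
Word 2: "contact" (length 7)
One optimal edit sequence (insert/delete/substitute each cost 1):
  1. keep 'c'
  2. keep 'o'
  3. delete 'm'  (+1)
  4. substitute 'p' -> 'n'  (+1)
  5. substitute 'o' -> 't'  (+1)
  6. substitute 's' -> 'a'  (+1)
  7. substitute 'e' -> 'c'  (+1)
  8. substitute 'r' -> 't'  (+1)
Total edit operations: 6
Edit distance = 6


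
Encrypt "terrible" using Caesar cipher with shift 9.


Word: "terrible"
Shift: 9
Each letter → (letter + shift) mod 26:
  't' (19) + 9 = 2 → 'c'
  'e' (4) + 9 = 13 → 'n'
  'r' (17) + 9 = 0 → 'a'
  'r' (17) + 9 = 0 → 'a'
  'i' (8) + 9 = 17 → 'r'
  'b' (1) + 9 = 10 → 'k'
  'l' (11) + 9 = 20 → 'u'
  'e' (4) + 9 = 13 → 'n'
Result = "cnaarkun"


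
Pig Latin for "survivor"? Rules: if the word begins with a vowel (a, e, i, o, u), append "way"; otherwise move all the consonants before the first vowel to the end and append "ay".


Word: "survivor"
Starts with consonant(s) → move to end, add 'ay'
Consonant cluster: "s"
Pig Latin = "urvivorsay"


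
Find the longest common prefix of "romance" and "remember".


Word 1: "romance"
Word 2: "remember"
Comparing from start:
  Pos 0: 'r' == 'r'
  Pos 1: 'o' != 'e' (stop)
LCP = "r" (length 1)


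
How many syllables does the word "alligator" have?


Word: "alligator"
Syllable breakdown: al · li · ga · tor
Counting: 4 parts
= 4 syllables


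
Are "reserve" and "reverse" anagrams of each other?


Word 1: "reserve" → sorted: eeerrsv
Word 2: "reverse" → sorted: eeerrsv
Same letters? eeerrsv == eeerrsv
Anagram = Yes


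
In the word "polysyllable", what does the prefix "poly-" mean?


Prefix: poly-
As in: polysyllable -> poly- + syllable
Meaning = many


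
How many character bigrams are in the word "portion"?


Word: "portion" (length 7)
Number of 2-grams = length - 2 + 1 = 7 - 2 + 1
= 6


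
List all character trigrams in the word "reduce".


Word: "reduce" (length 6)
Number of trigrams = 6 - 3 + 1 = 4
  Position 0: "red"
  Position 1: "edu"
  Position 2: "duc"
  Position 3: "uce"
Trigrams = "red", "edu", "duc", "uce"


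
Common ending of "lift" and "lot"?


Word 1: "lift"
Word 2: "lot"
Comparing from end:
  Pos -1: 't' == 't'
  Pos -2: 'f' != 'o' (stop)
LCS = "t" (length 1)


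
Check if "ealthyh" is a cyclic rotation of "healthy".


Word: "healthy", Candidate: "ealthyh"
Method: check if candidate is substring of word+word
"healthyhealthy" contains "ealthyh"? Yes
Is rotation = Yes


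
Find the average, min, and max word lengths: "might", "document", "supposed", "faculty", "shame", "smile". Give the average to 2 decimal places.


Lengths: "might"=5, "document"=8, "supposed"=8, "faculty"=7, "shame"=5, "smile"=5
Sum = 38, Count = 6
Average = 38/6 = 6.33
= avg=6.33, min=5, max=8


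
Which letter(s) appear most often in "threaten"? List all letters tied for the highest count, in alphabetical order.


Word: "threaten"
Letter counts:
  'a': 1
  'e': 2
  'h': 1
  'n': 1
  'r': 1
  't': 2
Maximum count = 2
Most frequent = 'e', 't' (2 times each)


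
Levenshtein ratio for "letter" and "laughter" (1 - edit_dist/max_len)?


Word 1: "letter" (length 6)
Word 2: "laughter" (length 8)
One optimal edit sequence:
  1. keep 'l'
  2. insert 'a'  (+1)
  3. insert 'u'  (+1)
  4. substitute 'e' -> 'g'  (+1)
  5. substitute 't' -> 'h'  (+1)
  6. keep 't'
  7. keep 'e'
  8. keep 'r'
Edit distance = 4
Max length = max(6, 8) = 8
Similarity = 1 - 4/8
= 0.5000


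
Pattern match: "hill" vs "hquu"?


Pattern of "hill": [0, 1, 2, 2]
Pattern of "hquu": [0, 1, 2, 2]
Patterns match
Same pattern = Yes


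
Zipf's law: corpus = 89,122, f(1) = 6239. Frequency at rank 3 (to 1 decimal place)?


Zipf's law: f(r) = f(1) / r
f(1) = 6239
f(3) = 6239 / 3
= 2079.7 occurrences


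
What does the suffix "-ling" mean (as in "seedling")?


Suffix: -ling
Example: seedling = seed + -ling
Meaning = small / young


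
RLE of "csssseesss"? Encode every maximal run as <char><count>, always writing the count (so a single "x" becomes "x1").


String: "csssseesss"
Scanning for consecutive runs:
  'c' x 1
  's' x 4
  'e' x 2
  's' x 3
RLE = "c1s4e2s3"


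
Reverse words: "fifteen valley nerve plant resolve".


Original: "fifteen valley nerve plant resolve"
Words (1..n): fifteen | valley | nerve | plant | resolve
Reversed (n..1): resolve | plant | nerve | valley | fifteen
Result = "resolve plant nerve valley fifteen"


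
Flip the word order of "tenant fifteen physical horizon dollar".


Original: "tenant fifteen physical horizon dollar"
Words (1..n): tenant | fifteen | physical | horizon | dollar
Reversed (n..1): dollar | horizon | physical | fifteen | tenant
Result = "dollar horizon physical fifteen tenant"


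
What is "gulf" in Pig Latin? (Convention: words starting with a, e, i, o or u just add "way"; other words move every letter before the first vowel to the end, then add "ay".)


Word: "gulf"
Starts with consonant(s) → move to end, add 'ay'
Consonant cluster: "g"
Pig Latin = "ulfgay"


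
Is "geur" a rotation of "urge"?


Word: "urge", Candidate: "geur"
Method: check if candidate is substring of word+word
"urgeurge" contains "geur"? Yes
Is rotation = Yes


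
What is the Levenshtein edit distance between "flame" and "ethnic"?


Word 1: "flame" (length 5)
Word 2: "ethnic" (length 6)
One optimal edit sequence (insert/delete/substitute each cost 1):
  1. insert 'e'  (+1)
  2. substitute 'f' -> 't'  (+1)
  3. substitute 'l' -> 'h'  (+1)
  4. substitute 'a' -> 'n'  (+1)
  5. substitute 'm' -> 'i'  (+1)
  6. substitute 'e' -> 'c'  (+1)
Total edit operations: 6
Edit distance = 6


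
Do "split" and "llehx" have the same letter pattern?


Pattern of "split": [0, 1, 2, 3, 4]
Pattern of "llehx": [0, 0, 1, 2, 3]
Patterns do not match
Same pattern = No


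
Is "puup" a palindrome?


Word: "puup"
Reversed: "puup"
Forward == Backward? puup == puup
Palindrome = Yes


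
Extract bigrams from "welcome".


Word: "welcome" (length 7)
Number of bigrams = 7 - 2 + 1 = 6
  Position 0: "we"
  Position 1: "el"
  Position 2: "lc"
  Position 3: "co"
  Position 4: "om"
  Position 5: "me"
Bigrams = "we", "el", "lc", "co", "om", "me"


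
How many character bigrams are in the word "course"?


Word: "course" (length 6)
Number of 2-grams = length - 2 + 1 = 6 - 2 + 1
= 5


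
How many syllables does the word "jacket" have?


Word: "jacket"
Syllable breakdown: jack · et
Counting: 2 parts
= 2 syllables


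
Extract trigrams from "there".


Word: "there" (length 5)
Number of trigrams = 5 - 3 + 1 = 3
  Position 0: "the"
  Position 1: "her"
  Position 2: "ere"
Trigrams = "the", "her", "ere"


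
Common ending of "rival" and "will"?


Word 1: "rival"
Word 2: "will"
Comparing from end:
  Pos -1: 'l' == 'l'
  Pos -2: 'a' != 'l' (stop)
LCS = "l" (length 1)


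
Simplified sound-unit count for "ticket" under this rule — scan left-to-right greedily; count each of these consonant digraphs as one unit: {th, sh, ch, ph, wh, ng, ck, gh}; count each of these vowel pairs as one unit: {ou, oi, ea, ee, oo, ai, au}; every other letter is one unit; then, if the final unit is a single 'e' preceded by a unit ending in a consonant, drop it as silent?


Word: "ticket" (6 letters)
Left-to-right scan:
  [1] 't' (letter)
  [2] 'i' (letter)
  [3] 'ck' (digraph)
  [4] 'e' (letter)
  [5] 't' (letter)
Units from scan: 5
Sound units = 5 units


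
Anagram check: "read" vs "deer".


Word 1: "read" → sorted: ader
Word 2: "deer" → sorted: deer
Same letters? ader != deer
Anagram = No


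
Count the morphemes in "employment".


Word: "employment"
Morphemes: employ / -ment
Each morpheme carries meaning
= 2 morphemes


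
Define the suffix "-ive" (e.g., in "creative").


Suffix: -ive
As in: creative -> create + -ive, with a spelling change
Meaning = tending to


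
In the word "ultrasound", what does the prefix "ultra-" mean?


Prefix: ultra-
Example: ultrasound (ultra- + sound)
Meaning = beyond


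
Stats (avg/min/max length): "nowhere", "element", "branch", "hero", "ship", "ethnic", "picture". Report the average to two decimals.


Lengths: "nowhere"=7, "element"=7, "branch"=6, "hero"=4, "ship"=4, "ethnic"=6, "picture"=7
Sum = 41, Count = 7
Average = 41/7 = 5.86
= avg=5.86, min=4, max=7


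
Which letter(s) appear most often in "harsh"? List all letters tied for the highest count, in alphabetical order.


Word: "harsh"
Letter counts:
  'a': 1
  'h': 2
  'r': 1
  's': 1
Maximum count = 2
Most frequent = 'h' (2 times each)


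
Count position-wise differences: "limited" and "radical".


Comparing character by character (same length = 7):
  Pos 0: 'l' vs 'r' !=
  Pos 1: 'i' vs 'a' !=
  Pos 2: 'm' vs 'd' !=
  Pos 3: 'i' vs 'i' =
  Pos 4: 't' vs 'c' !=
  Pos 5: 'e' vs 'a' !=
  Pos 6: 'd' vs 'l' !=
Hamming distance = 6


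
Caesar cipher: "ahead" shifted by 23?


Word: "ahead"
Shift: 23
Each letter → (letter + shift) mod 26:
  'a' (0) + 23 = 23 → 'x'
  'h' (7) + 23 = 4 → 'e'
  'e' (4) + 23 = 1 → 'b'
  'a' (0) + 23 = 23 → 'x'
  'd' (3) + 23 = 0 → 'a'
Result = "xebxa"


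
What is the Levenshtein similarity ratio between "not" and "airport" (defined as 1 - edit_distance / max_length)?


Word 1: "not" (length 3)
Word 2: "airport" (length 7)
One optimal edit sequence:
  1. insert 'a'  (+1)
  2. insert 'i'  (+1)
  3. insert 'r'  (+1)
  4. substitute 'n' -> 'p'  (+1)
  5. keep 'o'
  6. insert 'r'  (+1)
  7. keep 't'
Edit distance = 5
Max length = max(3, 7) = 7
Similarity = 1 - 5/7
= 0.2857


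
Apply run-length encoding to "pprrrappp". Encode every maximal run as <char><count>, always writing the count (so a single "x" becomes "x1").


String: "pprrrappp"
Scanning for consecutive runs:
  'p' x 2
  'r' x 3
  'a' x 1
  'p' x 3
RLE = "p2r3a1p3"


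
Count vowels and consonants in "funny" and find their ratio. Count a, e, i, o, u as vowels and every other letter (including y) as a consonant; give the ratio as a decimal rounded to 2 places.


Word: "funny"
Vowels (a,e,i,o,u): 1
Consonants: 4
Ratio = 1/4
= 0.25


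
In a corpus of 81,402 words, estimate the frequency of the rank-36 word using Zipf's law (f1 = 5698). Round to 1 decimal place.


Zipf's law: f(r) = f(1) / r
f(1) = 5698
f(36) = 5698 / 36
= 158.3 occurrences


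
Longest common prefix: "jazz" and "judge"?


Word 1: "jazz"
Word 2: "judge"
Comparing from start:
  Pos 0: 'j' == 'j'
  Pos 1: 'a' != 'u' (stop)
LCP = "j" (length 1)


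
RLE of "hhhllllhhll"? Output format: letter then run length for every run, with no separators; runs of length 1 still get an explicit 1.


String: "hhhllllhhll"
Scanning for consecutive runs:
  'h' x 3
  'l' x 4
  'h' x 2
  'l' x 2
RLE = "h3l4h2l2"


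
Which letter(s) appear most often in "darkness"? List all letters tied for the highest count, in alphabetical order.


Word: "darkness"
Letter counts:
  'a': 1
  'd': 1
  'e': 1
  'k': 1
  'n': 1
  'r': 1
  's': 2
Maximum count = 2
Most frequent = 's' (2 times each)


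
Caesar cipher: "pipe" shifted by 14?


Word: "pipe"
Shift: 14
Each letter → (letter + shift) mod 26:
  'p' (15) + 14 = 3 → 'd'
  'i' (8) + 14 = 22 → 'w'
  'p' (15) + 14 = 3 → 'd'
  'e' (4) + 14 = 18 → 's'
Result = "dwds"


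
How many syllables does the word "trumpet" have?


Word: "trumpet"
Syllable breakdown: trum · pet
Counting: 2 parts
= 2 syllables


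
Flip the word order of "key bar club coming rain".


Original: "key bar club coming rain"
Words (1..n): key | bar | club | coming | rain
Reversed (n..1): rain | coming | club | bar | key
Result = "rain coming club bar key"


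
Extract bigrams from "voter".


Word: "voter" (length 5)
Number of bigrams = 5 - 2 + 1 = 4
  Position 0: "vo"
  Position 1: "ot"
  Position 2: "te"
  Position 3: "er"
Bigrams = "vo", "ot", "te", "er"


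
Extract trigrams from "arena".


Word: "arena" (length 5)
Number of trigrams = 5 - 3 + 1 = 3
  Position 0: "are"
  Position 1: "ren"
  Position 2: "ena"
Trigrams = "are", "ren", "ena"


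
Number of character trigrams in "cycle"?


Word: "cycle" (length 5)
Number of 3-grams = length - 3 + 1 = 5 - 3 + 1
= 3


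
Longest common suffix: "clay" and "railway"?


Word 1: "clay"
Word 2: "railway"
Comparing from end:
  Pos -1: 'y' == 'y'
  Pos -2: 'a' == 'a'
  Pos -3: 'l' != 'w' (stop)
LCS = "ay" (length 2)


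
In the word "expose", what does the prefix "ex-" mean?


Prefix: ex-
Example: expose (ex- + pose)
Meaning = out / former


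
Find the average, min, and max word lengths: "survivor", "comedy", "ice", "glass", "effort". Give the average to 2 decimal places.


Lengths: "survivor"=8, "comedy"=6, "ice"=3, "glass"=5, "effort"=6
Sum = 28, Count = 5
Average = 28/5 = 5.60
= avg=5.60, min=3, max=8


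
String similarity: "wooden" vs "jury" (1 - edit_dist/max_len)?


Word 1: "wooden" (length 6)
Word 2: "jury" (length 4)
One optimal edit sequence:
  1. delete 'w'  (+1)
  2. delete 'o'  (+1)
  3. substitute 'o' -> 'j'  (+1)
  4. substitute 'd' -> 'u'  (+1)
  5. substitute 'e' -> 'r'  (+1)
  6. substitute 'n' -> 'y'  (+1)
Edit distance = 6
Max length = max(6, 4) = 6
Similarity = 1 - 6/6
= 0.0000


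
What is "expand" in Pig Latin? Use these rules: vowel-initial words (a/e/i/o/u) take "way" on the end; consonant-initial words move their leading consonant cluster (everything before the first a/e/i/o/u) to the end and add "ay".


Word: "expand"
Starts with vowel → add 'way'
Pig Latin = "expandway"


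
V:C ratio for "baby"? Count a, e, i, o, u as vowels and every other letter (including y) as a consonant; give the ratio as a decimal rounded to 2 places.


Word: "baby"
Vowels (a,e,i,o,u): 1
Consonants: 3
Ratio = 1/3
= 0.33


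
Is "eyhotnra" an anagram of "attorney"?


Word 1: "attorney" → sorted: aenortty
Word 2: "eyhotnra" → sorted: aehnorty
Same letters? aenortty != aehnorty
Anagram = No


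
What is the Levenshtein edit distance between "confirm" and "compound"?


Word 1: "confirm" (length 7)
Word 2: "compound" (length 8)
One optimal edit sequence (insert/delete/substitute each cost 1):
  1. keep 'c'
  2. keep 'o'
  3. insert 'm'  (+1)
  4. substitute 'n' -> 'p'  (+1)
  5. substitute 'f' -> 'o'  (+1)
  6. substitute 'i' -> 'u'  (+1)
  7. substitute 'r' -> 'n'  (+1)
  8. substitute 'm' -> 'd'  (+1)
Total edit operations: 6
Edit distance = 6


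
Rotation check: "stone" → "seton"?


Word: "stone", Candidate: "seton"
Method: check if candidate is substring of word+word
"stonestone" contains "seton"? No
Is rotation = No


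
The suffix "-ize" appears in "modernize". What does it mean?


Suffix: -ize
Example: modernize = modern + -ize
Meaning = to make


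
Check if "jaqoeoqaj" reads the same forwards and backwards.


Word: "jaqoeoqaj"
Reversed: "jaqoeoqaj"
Forward == Backward? jaqoeoqaj == jaqoeoqaj
Palindrome = Yes


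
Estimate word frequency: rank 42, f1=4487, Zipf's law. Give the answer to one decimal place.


Zipf's law: f(r) = f(1) / r
f(1) = 4487
f(42) = 4487 / 42
= 106.8 occurrences


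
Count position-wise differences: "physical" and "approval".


Comparing character by character (same length = 8):
  Pos 0: 'p' vs 'a' !=
  Pos 1: 'h' vs 'p' !=
  Pos 2: 'y' vs 'p' !=
  Pos 3: 's' vs 'r' !=
  Pos 4: 'i' vs 'o' !=
  Pos 5: 'c' vs 'v' !=
  Pos 6: 'a' vs 'a' =
  Pos 7: 'l' vs 'l' =
Hamming distance = 6


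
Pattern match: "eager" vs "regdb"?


Pattern of "eager": [0, 1, 2, 0, 3]
Pattern of "regdb": [0, 1, 2, 3, 4]
Patterns do not match
Same pattern = No


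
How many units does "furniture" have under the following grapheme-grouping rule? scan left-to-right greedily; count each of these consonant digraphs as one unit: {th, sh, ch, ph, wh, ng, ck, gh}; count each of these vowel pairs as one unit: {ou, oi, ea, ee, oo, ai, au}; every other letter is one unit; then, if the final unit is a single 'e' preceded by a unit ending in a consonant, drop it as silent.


Word: "furniture" (9 letters)
Left-to-right scan:
  [1] 'f' (letter)
  [2] 'u' (letter)
  [3] 'r' (letter)
  [4] 'n' (letter)
  [5] 'i' (letter)
  [6] 't' (letter)
  [7] 'u' (letter)
  [8] 'r' (letter)
  [9] 'e' (letter)
Units from scan: 9
Final unit is 'e' after a consonant -> drop as silent (-1)
Sound units = 8 units


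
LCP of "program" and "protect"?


Word 1: "program"
Word 2: "protect"
Comparing from start:
  Pos 0: 'p' == 'p'
  Pos 1: 'r' == 'r'
  Pos 2: 'o' == 'o'
  Pos 3: 'g' != 't' (stop)
LCP = "pro" (length 3)


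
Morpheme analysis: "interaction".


Word: "interaction"
Morphemes: inter- / act / -ion
Each morpheme carries meaning
= 3 morphemes


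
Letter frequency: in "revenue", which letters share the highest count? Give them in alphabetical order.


Word: "revenue"
Letter counts:
  'e': 3
  'n': 1
  'r': 1
  'u': 1
  'v': 1
Maximum count = 3
Most frequent = 'e' (3 times each)


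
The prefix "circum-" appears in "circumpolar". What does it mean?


Prefix: circum-
As in: circumpolar -> circum- + polar
Meaning = around


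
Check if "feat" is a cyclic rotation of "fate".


Word: "fate", Candidate: "feat"
Method: check if candidate is substring of word+word
"fatefate" contains "feat"? No
Is rotation = No


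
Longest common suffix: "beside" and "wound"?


Word 1: "beside"
Word 2: "wound"
Comparing from end:
  Pos -1: 'e' != 'd' (stop)
LCS = "" (length 0)


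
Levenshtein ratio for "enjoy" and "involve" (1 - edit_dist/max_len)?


Word 1: "enjoy" (length 5)
Word 2: "involve" (length 7)
One optimal edit sequence:
  1. substitute 'e' -> 'i'  (+1)
  2. keep 'n'
  3. substitute 'j' -> 'v'  (+1)
  4. keep 'o'
  5. insert 'l'  (+1)
  6. insert 'v'  (+1)
  7. substitute 'y' -> 'e'  (+1)
Edit distance = 5
Max length = max(5, 7) = 7
Similarity = 1 - 5/7
= 0.2857


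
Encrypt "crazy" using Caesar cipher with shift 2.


Word: "crazy"
Shift: 2
Each letter → (letter + shift) mod 26:
  'c' (2) + 2 = 4 → 'e'
  'r' (17) + 2 = 19 → 't'
  'a' (0) + 2 = 2 → 'c'
  'z' (25) + 2 = 1 → 'b'
  'y' (24) + 2 = 0 → 'a'
Result = "etcba"


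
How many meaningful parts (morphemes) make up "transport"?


Word: "transport"
Morphemes: trans- / port
Each morpheme carries meaning
= 2 morphemes


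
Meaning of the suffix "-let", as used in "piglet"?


Suffix: -let
As in: piglet -> pig + -let
Meaning = small


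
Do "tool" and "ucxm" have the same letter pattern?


Pattern of "tool": [0, 1, 1, 2]
Pattern of "ucxm": [0, 1, 2, 3]
Patterns do not match
Same pattern = No


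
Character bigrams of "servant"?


Word: "servant" (length 7)
Number of bigrams = 7 - 2 + 1 = 6
  Position 0: "se"
  Position 1: "er"
  Position 2: "rv"
  Position 3: "va"
  Position 4: "an"
  Position 5: "nt"
Bigrams = "se", "er", "rv", "va", "an", "nt"


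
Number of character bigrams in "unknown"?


Word: "unknown" (length 7)
Number of 2-grams = length - 2 + 1 = 7 - 2 + 1
= 6


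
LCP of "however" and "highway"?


Word 1: "however"
Word 2: "highway"
Comparing from start:
  Pos 0: 'h' == 'h'
  Pos 1: 'o' != 'i' (stop)
LCP = "h" (length 1)


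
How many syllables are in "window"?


Word: "window"
Syllable breakdown: win / dow
Counting: 2 parts
= 2 syllables


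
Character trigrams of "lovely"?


Word: "lovely" (length 6)
Number of trigrams = 6 - 3 + 1 = 4
  Position 0: "lov"
  Position 1: "ove"
  Position 2: "vel"
  Position 3: "ely"
Trigrams = "lov", "ove", "vel", "ely"


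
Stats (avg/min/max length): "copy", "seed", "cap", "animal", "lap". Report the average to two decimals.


Lengths: "copy"=4, "seed"=4, "cap"=3, "animal"=6, "lap"=3
Sum = 20, Count = 5
Average = 20/5 = 4.00
= avg=4.00, min=3, max=6


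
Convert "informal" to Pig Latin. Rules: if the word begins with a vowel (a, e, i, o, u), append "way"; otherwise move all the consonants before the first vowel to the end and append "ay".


Word: "informal"
Starts with vowel → add 'way'
Pig Latin = "informalway"


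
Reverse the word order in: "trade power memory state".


Original: "trade power memory state"
Words (1..n): trade | power | memory | state
Reversed (n..1): state | memory | power | trade
Result = "state memory power trade"


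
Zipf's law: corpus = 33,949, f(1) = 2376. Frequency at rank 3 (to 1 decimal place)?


Zipf's law: f(r) = f(1) / r
f(1) = 2376
f(3) = 2376 / 3
= 792.0 occurrences


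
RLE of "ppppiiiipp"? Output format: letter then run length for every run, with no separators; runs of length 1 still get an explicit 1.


String: "ppppiiiipp"
Scanning for consecutive runs:
  'p' x 4
  'i' x 4
  'p' x 2
RLE = "p4i4p2"


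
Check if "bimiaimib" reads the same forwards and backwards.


Word: "bimiaimib"
Reversed: "bimiaimib"
Forward == Backward? bimiaimib == bimiaimib
Palindrome = Yes


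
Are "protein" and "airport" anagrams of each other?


Word 1: "protein" → sorted: einoprt
Word 2: "airport" → sorted: aioprrt
Same letters? einoprt != aioprrt
Anagram = No


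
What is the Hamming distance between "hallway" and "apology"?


Comparing character by character (same length = 7):
  Pos 0: 'h' vs 'a' !=
  Pos 1: 'a' vs 'p' !=
  Pos 2: 'l' vs 'o' !=
  Pos 3: 'l' vs 'l' =
  Pos 4: 'w' vs 'o' !=
  Pos 5: 'a' vs 'g' !=
  Pos 6: 'y' vs 'y' =
Hamming distance = 5


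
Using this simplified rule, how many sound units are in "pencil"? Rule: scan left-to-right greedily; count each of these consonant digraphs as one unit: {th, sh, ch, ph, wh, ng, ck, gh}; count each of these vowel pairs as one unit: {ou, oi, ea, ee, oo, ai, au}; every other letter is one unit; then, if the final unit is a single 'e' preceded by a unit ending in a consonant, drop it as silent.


Word: "pencil" (6 letters)
Left-to-right scan:
  (1) 'p' (letter)
  (2) 'e' (letter)
  (3) 'n' (letter)
  (4) 'c' (letter)
  (5) 'i' (letter)
  (6) 'l' (letter)
Units from scan: 6
Sound units = 6 units


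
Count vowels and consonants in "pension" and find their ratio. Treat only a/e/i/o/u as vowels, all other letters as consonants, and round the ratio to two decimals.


Word: "pension"
Vowels (a,e,i,o,u): 3
Consonants: 4
Ratio = 3/4
= 0.75


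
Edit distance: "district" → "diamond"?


Word 1: "district" (length 8)
Word 2: "diamond" (length 7)
One optimal edit sequence (insert/delete/substitute each cost 1):
  1. keep 'd'
  2. keep 'i'
  3. delete 's'  (+1)
  4. substitute 't' -> 'a'  (+1)
  5. substitute 'r' -> 'm'  (+1)
  6. substitute 'i' -> 'o'  (+1)
  7. substitute 'c' -> 'n'  (+1)
  8. substitute 't' -> 'd'  (+1)
Total edit operations: 6
Edit distance = 6


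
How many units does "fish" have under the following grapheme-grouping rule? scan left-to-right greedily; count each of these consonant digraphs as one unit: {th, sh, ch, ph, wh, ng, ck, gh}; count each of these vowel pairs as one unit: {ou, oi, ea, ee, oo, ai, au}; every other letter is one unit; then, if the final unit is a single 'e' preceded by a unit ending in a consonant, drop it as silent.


Word: "fish" (4 letters)
Left-to-right scan:
  [1] 'f' (letter)
  [2] 'i' (letter)
  [3] 'sh' (digraph)
Units from scan: 3
Sound units = 3 units


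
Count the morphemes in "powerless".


Word: "powerless"
Morphemes: power + -less
Each morpheme carries meaning
= 2 morphemes


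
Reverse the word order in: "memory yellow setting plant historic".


Original: "memory yellow setting plant historic"
Words (1..n): memory | yellow | setting | plant | historic
Reversed (n..1): historic | plant | setting | yellow | memory
Result = "historic plant setting yellow memory"


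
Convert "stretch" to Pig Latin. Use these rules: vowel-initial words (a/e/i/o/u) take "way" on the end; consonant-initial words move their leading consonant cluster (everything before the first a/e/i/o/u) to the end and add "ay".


Word: "stretch"
Starts with consonant(s) → move to end, add 'ay'
Consonant cluster: "str"
Pig Latin = "etchstray"


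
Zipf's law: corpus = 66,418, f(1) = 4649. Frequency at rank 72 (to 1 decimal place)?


Zipf's law: f(r) = f(1) / r
f(1) = 4649
f(72) = 4649 / 72
= 64.6 occurrences


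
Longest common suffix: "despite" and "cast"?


Word 1: "despite"
Word 2: "cast"
Comparing from end:
  Pos -1: 'e' != 't' (stop)
LCS = "" (length 0)


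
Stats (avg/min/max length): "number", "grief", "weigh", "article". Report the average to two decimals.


Lengths: "number"=6, "grief"=5, "weigh"=5, "article"=7
Sum = 23, Count = 4
Average = 23/4 = 5.75
= avg=5.75, min=5, max=7


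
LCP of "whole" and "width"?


Word 1: "whole"
Word 2: "width"
Comparing from start:
  Pos 0: 'w' == 'w'
  Pos 1: 'h' != 'i' (stop)
LCP = "w" (length 1)


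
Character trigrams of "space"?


Word: "space" (length 5)
Number of trigrams = 5 - 3 + 1 = 3
  Position 0: "spa"
  Position 1: "pac"
  Position 2: "ace"
Trigrams = "spa", "pac", "ace"


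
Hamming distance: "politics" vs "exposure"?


Comparing character by character (same length = 8):
  Pos 0: 'p' vs 'e' !=
  Pos 1: 'o' vs 'x' !=
  Pos 2: 'l' vs 'p' !=
  Pos 3: 'i' vs 'o' !=
  Pos 4: 't' vs 's' !=
  Pos 5: 'i' vs 'u' !=
  Pos 6: 'c' vs 'r' !=
  Pos 7: 's' vs 'e' !=
Hamming distance = 8


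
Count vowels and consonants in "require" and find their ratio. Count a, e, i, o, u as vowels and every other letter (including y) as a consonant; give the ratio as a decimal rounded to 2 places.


Word: "require"
Vowels (a,e,i,o,u): 4
Consonants: 3
Ratio = 4/3
= 1.33


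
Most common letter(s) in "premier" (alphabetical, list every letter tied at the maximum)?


Word: "premier"
Letter counts:
  'e': 2
  'i': 1
  'm': 1
  'p': 1
  'r': 2
Maximum count = 2
Most frequent = 'e', 'r' (2 times each)


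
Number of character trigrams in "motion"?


Word: "motion" (length 6)
Number of 3-grams = length - 3 + 1 = 6 - 3 + 1
= 4


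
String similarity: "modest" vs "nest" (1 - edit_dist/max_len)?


Word 1: "modest" (length 6)
Word 2: "nest" (length 4)
One optimal edit sequence:
  1. delete 'm'  (+1)
  2. delete 'o'  (+1)
  3. substitute 'd' -> 'n'  (+1)
  4. keep 'e'
  5. keep 's'
  6. keep 't'
Edit distance = 3
Max length = max(6, 4) = 6
Similarity = 1 - 3/6
= 0.5000


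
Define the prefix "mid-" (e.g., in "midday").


Prefix: mid-
Example: midday = mid- + day
Meaning = middle


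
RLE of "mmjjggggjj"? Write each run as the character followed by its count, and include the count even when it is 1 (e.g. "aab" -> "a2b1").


String: "mmjjggggjj"
Scanning for consecutive runs:
  'm' x 2
  'j' x 2
  'g' x 4
  'j' x 2
RLE = "m2j2g4j2"


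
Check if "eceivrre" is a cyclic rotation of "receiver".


Word: "receiver", Candidate: "eceivrre"
Method: check if candidate is substring of word+word
"receiverreceiver" contains "eceivrre"? No
Is rotation = No


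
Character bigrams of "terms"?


Word: "terms" (length 5)
Number of bigrams = 5 - 2 + 1 = 4
  Position 0: "te"
  Position 1: "er"
  Position 2: "rm"
  Position 3: "ms"
Bigrams = "te", "er", "rm", "ms"


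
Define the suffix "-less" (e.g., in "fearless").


Suffix: -less
Example: fearless (fear + -less)
Meaning = without


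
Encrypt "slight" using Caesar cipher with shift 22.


Word: "slight"
Shift: 22
Each letter → (letter + shift) mod 26:
  's' (18) + 22 = 14 → 'o'
  'l' (11) + 22 = 7 → 'h'
  'i' (8) + 22 = 4 → 'e'
  'g' (6) + 22 = 2 → 'c'
  'h' (7) + 22 = 3 → 'd'
  't' (19) + 22 = 15 → 'p'
Result = "ohecdp"


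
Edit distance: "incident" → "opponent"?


Word 1: "incident" (length 8)
Word 2: "opponent" (length 8)
One optimal edit sequence (insert/delete/substitute each cost 1):
  1. substitute 'i' -> 'o'  (+1)
  2. substitute 'n' -> 'p'  (+1)
  3. substitute 'c' -> 'p'  (+1)
  4. substitute 'i' -> 'o'  (+1)
  5. substitute 'd' -> 'n'  (+1)
  6. keep 'e'
  7. keep 'n'
  8. keep 't'
Total edit operations: 5
Edit distance = 5


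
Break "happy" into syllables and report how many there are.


Word: "happy"
Syllable breakdown: hap · py
Counting: 2 parts
= 2 syllables


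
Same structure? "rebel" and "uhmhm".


Pattern of "rebel": [0, 1, 2, 1, 3]
Pattern of "uhmhm": [0, 1, 2, 1, 2]
Patterns do not match
Same pattern = No


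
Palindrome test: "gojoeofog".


Word: "gojoeofog"
Reversed: "gofoeojog"
Forward == Backward? gojoeofog != gofoeojog
Palindrome = No


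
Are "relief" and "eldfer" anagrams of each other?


Word 1: "relief" → sorted: eefilr
Word 2: "eldfer" → sorted: deeflr
Same letters? eefilr != deeflr
Anagram = No


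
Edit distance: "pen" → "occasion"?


Word 1: "pen" (length 3)
Word 2: "occasion" (length 8)
One optimal edit sequence (insert/delete/substitute each cost 1):
  1. insert 'o'  (+1)
  2. insert 'c'  (+1)
  3. insert 'c'  (+1)
  4. insert 'a'  (+1)
  5. insert 's'  (+1)
  6. substitute 'p' -> 'i'  (+1)
  7. substitute 'e' -> 'o'  (+1)
  8. keep 'n'
Total edit operations: 7
Edit distance = 7


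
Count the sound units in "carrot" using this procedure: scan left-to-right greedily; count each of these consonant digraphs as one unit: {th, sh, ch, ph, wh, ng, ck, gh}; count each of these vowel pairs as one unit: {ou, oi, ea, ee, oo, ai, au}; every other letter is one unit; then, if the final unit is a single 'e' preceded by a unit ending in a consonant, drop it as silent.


Word: "carrot" (6 letters)
Left-to-right scan:
  (1) 'c' (letter)
  (2) 'a' (letter)
  (3) 'r' (letter)
  (4) 'r' (letter)
  (5) 'o' (letter)
  (6) 't' (letter)
Units from scan: 6
Sound units = 6 units


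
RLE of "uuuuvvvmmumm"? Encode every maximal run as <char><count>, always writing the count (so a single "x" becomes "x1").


String: "uuuuvvvmmumm"
Scanning for consecutive runs:
  'u' x 4
  'v' x 3
  'm' x 2
  'u' x 1
  'm' x 2
RLE = "u4v3m2u1m2"


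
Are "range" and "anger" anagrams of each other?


Word 1: "range" → sorted: aegnr
Word 2: "anger" → sorted: aegnr
Same letters? aegnr == aegnr
Anagram = Yes


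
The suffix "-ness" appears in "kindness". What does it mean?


Suffix: -ness
Example: kindness (kind + -ness)
Meaning = state of being


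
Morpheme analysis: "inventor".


Word: "inventor"
Morphemes: invent + -or
Each morpheme carries meaning
= 2 morphemes


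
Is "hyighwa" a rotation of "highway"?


Word: "highway", Candidate: "hyighwa"
Method: check if candidate is substring of word+word
"highwayhighway" contains "hyighwa"? No
Is rotation = No


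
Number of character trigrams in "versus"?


Word: "versus" (length 6)
Number of 3-grams = length - 3 + 1 = 6 - 3 + 1
= 4


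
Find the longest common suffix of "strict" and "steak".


Word 1: "strict"
Word 2: "steak"
Comparing from end:
  Pos -1: 't' != 'k' (stop)
LCS = "" (length 0)


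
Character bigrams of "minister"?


Word: "minister" (length 8)
Number of bigrams = 8 - 2 + 1 = 7
  Position 0: "mi"
  Position 1: "in"
  Position 2: "ni"
  Position 3: "is"
  Position 4: "st"
  Position 5: "te"
  Position 6: "er"
Bigrams = "mi", "in", "ni", "is", "st", "te", "er"


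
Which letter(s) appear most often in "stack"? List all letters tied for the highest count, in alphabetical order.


Word: "stack"
Letter counts:
  'a': 1
  'c': 1
  'k': 1
  's': 1
  't': 1
Maximum count = 1
Most frequent = 'a', 'c', 'k', 's', 't' (1 time each)


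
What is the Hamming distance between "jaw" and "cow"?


Comparing character by character (same length = 3):
  Pos 0: 'j' vs 'c' !=
  Pos 1: 'a' vs 'o' !=
  Pos 2: 'w' vs 'w' =
Hamming distance = 2


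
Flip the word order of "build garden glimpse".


Original: "build garden glimpse"
Words (1..n): build | garden | glimpse
Reversed (n..1): glimpse | garden | build
Result = "glimpse garden build"


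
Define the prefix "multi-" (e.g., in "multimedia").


Prefix: multi-
Example: multimedia (multi- + media)
Meaning = many


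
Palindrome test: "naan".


Word: "naan"
Reversed: "naan"
Forward == Backward? naan == naan
Palindrome = Yes


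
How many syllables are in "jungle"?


Word: "jungle"
Syllable breakdown: jun · gle
Counting: 2 parts
= 2 syllables


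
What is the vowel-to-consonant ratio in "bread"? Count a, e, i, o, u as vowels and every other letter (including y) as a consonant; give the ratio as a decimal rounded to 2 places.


Word: "bread"
Vowels (a,e,i,o,u): 2
Consonants: 3
Ratio = 2/3
= 0.67


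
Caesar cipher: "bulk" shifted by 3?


Word: "bulk"
Shift: 3
Each letter → (letter + shift) mod 26:
  'b' (1) + 3 = 4 → 'e'
  'u' (20) + 3 = 23 → 'x'
  'l' (11) + 3 = 14 → 'o'
  'k' (10) + 3 = 13 → 'n'
Result = "exon"


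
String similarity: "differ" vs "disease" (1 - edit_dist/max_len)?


Word 1: "differ" (length 6)
Word 2: "disease" (length 7)
One optimal edit sequence:
  1. keep 'd'
  2. keep 'i'
  3. insert 's'  (+1)
  4. substitute 'f' -> 'e'  (+1)
  5. substitute 'f' -> 'a'  (+1)
  6. substitute 'e' -> 's'  (+1)
  7. substitute 'r' -> 'e'  (+1)
Edit distance = 5
Max length = max(6, 7) = 7
Similarity = 1 - 5/7
= 0.2857


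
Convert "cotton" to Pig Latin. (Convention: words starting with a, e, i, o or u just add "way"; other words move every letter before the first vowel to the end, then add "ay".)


Word: "cotton"
Starts with consonant(s) → move to end, add 'ay'
Consonant cluster: "c"
Pig Latin = "ottoncay"


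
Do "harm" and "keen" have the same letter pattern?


Pattern of "harm": [0, 1, 2, 3]
Pattern of "keen": [0, 1, 1, 2]
Patterns do not match
Same pattern = No


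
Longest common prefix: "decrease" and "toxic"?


Word 1: "decrease"
Word 2: "toxic"
Comparing from start:
  Pos 0: 'd' != 't' (stop)
LCP = "" (length 0)


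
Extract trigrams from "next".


Word: "next" (length 4)
Number of trigrams = 4 - 3 + 1 = 2
  Position 0: "nex"
  Position 1: "ext"
Trigrams = "nex", "ext"


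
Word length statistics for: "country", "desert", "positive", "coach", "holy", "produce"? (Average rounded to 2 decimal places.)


Lengths: "country"=7, "desert"=6, "positive"=8, "coach"=5, "holy"=4, "produce"=7
Sum = 37, Count = 6
Average = 37/6 = 6.17
= avg=6.17, min=4, max=8


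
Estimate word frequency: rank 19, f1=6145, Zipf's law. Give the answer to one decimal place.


Zipf's law: f(r) = f(1) / r
f(1) = 6145
f(19) = 6145 / 19
= 323.4 occurrences


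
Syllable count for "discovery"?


Word: "discovery"
Syllable breakdown: dis · cov · er · y
Counting: 4 parts
= 4 syllables


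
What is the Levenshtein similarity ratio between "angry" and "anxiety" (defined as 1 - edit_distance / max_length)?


Word 1: "angry" (length 5)
Word 2: "anxiety" (length 7)
One optimal edit sequence:
  1. keep 'a'
  2. keep 'n'
  3. insert 'x'  (+1)
  4. insert 'i'  (+1)
  5. substitute 'g' -> 'e'  (+1)
  6. substitute 'r' -> 't'  (+1)
  7. keep 'y'
Edit distance = 4
Max length = max(5, 7) = 7
Similarity = 1 - 4/7
= 0.4286


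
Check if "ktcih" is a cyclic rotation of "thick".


Word: "thick", Candidate: "ktcih"
Method: check if candidate is substring of word+word
"thickthick" contains "ktcih"? No
Is rotation = No


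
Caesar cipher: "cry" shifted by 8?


Word: "cry"
Shift: 8
Each letter → (letter + shift) mod 26:
  'c' (2) + 8 = 10 → 'k'
  'r' (17) + 8 = 25 → 'z'
  'y' (24) + 8 = 6 → 'g'
Result = "kzg"


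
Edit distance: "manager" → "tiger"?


Word 1: "manager" (length 7)
Word 2: "tiger" (length 5)
One optimal edit sequence (insert/delete/substitute each cost 1):
  1. delete 'm'  (+1)
  2. delete 'a'  (+1)
  3. substitute 'n' -> 't'  (+1)
  4. substitute 'a' -> 'i'  (+1)
  5. keep 'g'
  6. keep 'e'
  7. keep 'r'
Total edit operations: 4
Edit distance = 4


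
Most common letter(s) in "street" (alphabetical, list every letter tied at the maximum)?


Word: "street"
Letter counts:
  'e': 2
  'r': 1
  's': 1
  't': 2
Maximum count = 2
Most frequent = 'e', 't' (2 times each)


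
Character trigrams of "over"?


Word: "over" (length 4)
Number of trigrams = 4 - 3 + 1 = 2
  Position 0: "ove"
  Position 1: "ver"
Trigrams = "ove", "ver"


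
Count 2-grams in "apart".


Word: "apart" (length 5)
Number of 2-grams = length - 2 + 1 = 5 - 2 + 1
= 4


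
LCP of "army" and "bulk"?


Word 1: "army"
Word 2: "bulk"
Comparing from start:
  Pos 0: 'a' != 'b' (stop)
LCP = "" (length 0)


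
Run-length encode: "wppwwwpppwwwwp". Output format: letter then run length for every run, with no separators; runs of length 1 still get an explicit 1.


String: "wppwwwpppwwwwp"
Scanning for consecutive runs:
  'w' x 1
  'p' x 2
  'w' x 3
  'p' x 3
  'w' x 4
  'p' x 1
RLE = "w1p2w3p3w4p1"


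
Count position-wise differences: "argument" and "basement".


Comparing character by character (same length = 8):
  Pos 0: 'a' vs 'b' !=
  Pos 1: 'r' vs 'a' !=
  Pos 2: 'g' vs 's' !=
  Pos 3: 'u' vs 'e' !=
  Pos 4: 'm' vs 'm' =
  Pos 5: 'e' vs 'e' =
  Pos 6: 'n' vs 'n' =
  Pos 7: 't' vs 't' =
Hamming distance = 4


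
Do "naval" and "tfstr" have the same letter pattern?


Pattern of "naval": [0, 1, 2, 1, 3]
Pattern of "tfstr": [0, 1, 2, 0, 3]
Patterns do not match
Same pattern = No


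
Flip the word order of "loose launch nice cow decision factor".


Original: "loose launch nice cow decision factor"
Words (1..n): loose | launch | nice | cow | decision | factor
Reversed (n..1): factor | decision | cow | nice | launch | loose
Result = "factor decision cow nice launch loose"


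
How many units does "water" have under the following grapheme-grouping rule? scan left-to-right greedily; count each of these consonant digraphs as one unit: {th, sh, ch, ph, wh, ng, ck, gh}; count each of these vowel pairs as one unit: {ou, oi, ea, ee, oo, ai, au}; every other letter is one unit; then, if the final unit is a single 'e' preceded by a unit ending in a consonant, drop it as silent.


Word: "water" (5 letters)
Left-to-right scan:
  1. 'w' (letter)
  2. 'a' (letter)
  3. 't' (letter)
  4. 'e' (letter)
  5. 'r' (letter)
Units from scan: 5
Sound units = 5 units


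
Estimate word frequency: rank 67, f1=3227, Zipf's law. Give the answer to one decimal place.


Zipf's law: f(r) = f(1) / r
f(1) = 3227
f(67) = 3227 / 67
= 48.2 occurrences
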